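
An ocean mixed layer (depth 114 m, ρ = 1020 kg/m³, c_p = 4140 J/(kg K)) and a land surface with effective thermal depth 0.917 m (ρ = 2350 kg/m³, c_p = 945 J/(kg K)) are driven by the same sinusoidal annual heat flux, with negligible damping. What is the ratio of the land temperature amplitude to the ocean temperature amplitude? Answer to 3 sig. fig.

236

C_ocean = 1020 × 4140 × 114 = 4.81×10^8 J/(m²·K).
C_land = 2350 × 945 × 0.917 = 2.04×10^6 J/(m²·K).
Undamped amplitude ∝ 1/C, so A_land/A_ocean = C_ocean/C_land = 236.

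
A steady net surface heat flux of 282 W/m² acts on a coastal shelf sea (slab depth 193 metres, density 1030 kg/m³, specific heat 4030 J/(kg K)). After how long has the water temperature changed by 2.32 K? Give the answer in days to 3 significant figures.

Areal heat capacity C = ρ c_p D = 1030 × 4030 × 193 = 8.01×10^8 J/(m^2 K).
Time required: Δt = C ΔT / F = 8.01×10^8 × 2.32 / 282 = 6.59×10^6 s.
In days: 6.59×10^6 s / (86400 s/day) = 76.3 days.

76.3 days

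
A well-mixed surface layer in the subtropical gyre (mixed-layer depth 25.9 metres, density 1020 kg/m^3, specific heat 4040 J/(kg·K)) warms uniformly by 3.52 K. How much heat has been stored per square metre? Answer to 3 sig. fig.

Areal heat capacity C = ρ c_p D = 1020 × 4040 × 25.9 = 1.07×10^8 J/(m²·K).
ΔQ = C ΔT = 1.07×10^8 × 3.52 = 3.76×10^8 J/m².

3.76×10^8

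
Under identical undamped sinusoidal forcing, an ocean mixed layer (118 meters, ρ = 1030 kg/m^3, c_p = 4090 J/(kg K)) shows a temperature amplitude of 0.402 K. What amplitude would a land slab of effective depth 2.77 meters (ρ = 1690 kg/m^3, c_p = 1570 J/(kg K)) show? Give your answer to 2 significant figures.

27 K

C_ocean = 4.97×10^8 J/(m²·K); C_land = 7.35×10^6 J/(m²·K).
A ∝ 1/C ⇒ A_land = A_ocean × C_ocean/C_land = 0.402 × 67.6 = 27.2 K.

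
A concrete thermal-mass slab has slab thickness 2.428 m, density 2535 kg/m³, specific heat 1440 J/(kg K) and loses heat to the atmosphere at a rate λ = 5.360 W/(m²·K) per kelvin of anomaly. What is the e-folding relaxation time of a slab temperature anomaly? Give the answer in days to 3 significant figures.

Areal heat capacity C = ρ c_p D = 2535 × 1440 × 2.428 = 8.86×10^6 J/(m^2 K).
Relaxation time τ = C / λ = 8.86×10^6 / 5.360 = 1.65×10^6 s.
In days: 1.65×10^6 s / (86400 s/day) = 19.1 days.

19.1 days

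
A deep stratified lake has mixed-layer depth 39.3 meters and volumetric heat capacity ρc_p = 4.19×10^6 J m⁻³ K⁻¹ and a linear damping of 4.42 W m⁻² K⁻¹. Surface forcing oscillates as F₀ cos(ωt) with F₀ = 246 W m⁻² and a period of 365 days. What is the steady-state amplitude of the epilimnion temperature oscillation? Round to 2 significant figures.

7.4 K

Areal heat capacity C = ρc_p × D = 4.19×10^6 × 39.3 = 1.65×10^8 J/(m²·K).
Angular frequency ω = 2π / T = 2π / 3.15×10^7 s = 1.99×10^-7 s⁻¹.
√((Cω)² + λ²) = √((32.8)² + 4.42²) = 33.1 W/(m²·K).
Amplitude A = F₀ / √((Cω)²+λ²) = 246 / 33.1 = 7.43 K.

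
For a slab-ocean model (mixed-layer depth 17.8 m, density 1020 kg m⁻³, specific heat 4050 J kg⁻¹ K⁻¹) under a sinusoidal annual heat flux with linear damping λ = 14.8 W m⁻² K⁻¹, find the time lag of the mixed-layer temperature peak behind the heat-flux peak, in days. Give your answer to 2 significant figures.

45 days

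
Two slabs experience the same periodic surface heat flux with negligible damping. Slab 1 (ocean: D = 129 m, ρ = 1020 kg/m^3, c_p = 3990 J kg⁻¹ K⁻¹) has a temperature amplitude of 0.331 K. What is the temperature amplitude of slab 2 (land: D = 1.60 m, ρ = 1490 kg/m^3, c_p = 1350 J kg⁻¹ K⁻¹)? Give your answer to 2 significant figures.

C_ocean = 5.25×10^8 J/(m²·K); C_land = 3.22×10^6 J/(m²·K).
A ∝ 1/C ⇒ A_land = A_ocean × C_ocean/C_land = 0.331 × 163 = 54.0 K.

54 K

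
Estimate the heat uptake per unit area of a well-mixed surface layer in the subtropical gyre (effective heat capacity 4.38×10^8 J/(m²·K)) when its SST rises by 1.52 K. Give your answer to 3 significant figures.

6.66×10^8

Areal heat capacity C = 4.38×10^8 J/(m²·K) (given).
ΔQ = C ΔT = 4.38×10^8 × 1.52 = 6.66×10^8 J/m².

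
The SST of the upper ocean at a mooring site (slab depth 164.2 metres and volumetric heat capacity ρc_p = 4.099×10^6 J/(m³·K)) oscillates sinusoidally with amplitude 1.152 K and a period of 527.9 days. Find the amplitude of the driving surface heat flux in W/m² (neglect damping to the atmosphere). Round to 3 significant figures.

107

Areal heat capacity C = ρc_p × D = 4.099×10^6 × 164.2 = 6.73×10^8 J/(m^2 K).
ω = 2π / 4.56×10^7 s = 1.38×10^-7 s⁻¹.
Cω = 6.73×10^8 × 1.38×10^-7 = 92.7 W/(m²·K).
F₀ = A × Cω = 1.152 × 92.7 = 107 W/m².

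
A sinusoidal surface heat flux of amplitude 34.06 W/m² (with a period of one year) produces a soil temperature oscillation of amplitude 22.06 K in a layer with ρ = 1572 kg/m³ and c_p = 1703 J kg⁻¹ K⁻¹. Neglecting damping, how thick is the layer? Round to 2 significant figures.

2.9 m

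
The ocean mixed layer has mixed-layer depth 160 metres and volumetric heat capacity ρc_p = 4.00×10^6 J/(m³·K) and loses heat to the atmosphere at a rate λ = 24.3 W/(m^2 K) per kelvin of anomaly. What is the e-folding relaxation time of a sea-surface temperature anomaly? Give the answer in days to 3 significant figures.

305 days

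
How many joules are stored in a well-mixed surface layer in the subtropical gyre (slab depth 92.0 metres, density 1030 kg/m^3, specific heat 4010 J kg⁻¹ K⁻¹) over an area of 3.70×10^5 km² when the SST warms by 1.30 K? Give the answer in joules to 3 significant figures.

Areal heat capacity C = ρ c_p D = 1030 × 4010 × 92.0 = 3.80×10^8 J/(m²·K).
Heat per unit area: q = C ΔT = 3.80×10^8 × 1.30 = 4.94×10^8 J/m².
Total heat: Q = q × A = 4.94×10^8 × (3.70×10^5 × 10⁶ m²) = 1.83×10^20 J.

1.83×10^20 J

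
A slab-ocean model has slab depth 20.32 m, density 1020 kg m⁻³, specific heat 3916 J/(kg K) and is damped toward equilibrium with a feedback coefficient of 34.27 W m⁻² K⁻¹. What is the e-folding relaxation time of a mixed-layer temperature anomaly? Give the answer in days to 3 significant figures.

Areal heat capacity C = ρ c_p D = 1020 × 3916 × 20.32 = 8.12×10^7 J m⁻² K⁻¹.
Relaxation time τ = C / λ = 8.12×10^7 / 34.27 = 2.37×10^6 s.
In days: 2.37×10^6 s / (86400 s/day) = 27.4 days.

27.4 days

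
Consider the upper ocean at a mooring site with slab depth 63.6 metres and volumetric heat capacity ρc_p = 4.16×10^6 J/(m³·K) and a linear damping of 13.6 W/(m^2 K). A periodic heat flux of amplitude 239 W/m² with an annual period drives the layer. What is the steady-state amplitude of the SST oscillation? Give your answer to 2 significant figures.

4.4 K

Areal heat capacity C = ρc_p × D = 4.16×10^6 × 63.6 = 2.65×10^8 J/(m^2 K).
Angular frequency ω = 2π / T = 2π / 3.15×10^7 s = 1.99×10^-7 s⁻¹.
√((Cω)² + λ²) = √((52.7)² + 13.6²) = 54.4 W/(m²·K).
Amplitude A = F₀ / √((Cω)²+λ²) = 239 / 54.4 = 4.39 K.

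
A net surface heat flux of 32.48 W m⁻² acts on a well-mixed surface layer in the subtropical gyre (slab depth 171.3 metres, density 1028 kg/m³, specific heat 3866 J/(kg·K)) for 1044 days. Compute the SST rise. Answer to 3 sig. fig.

Areal heat capacity C = ρ c_p D = 1028 × 3866 × 171.3 = 6.81×10^8 J/(m^2 K).
Net heat input Q = F Δt = 32.48 × (1044 days × 86400 s/day) = 2.93×10^9 J/m².
ΔT = Q / C = 2.93×10^9 / 6.81×10^8 = 4.30 K.

4.30 K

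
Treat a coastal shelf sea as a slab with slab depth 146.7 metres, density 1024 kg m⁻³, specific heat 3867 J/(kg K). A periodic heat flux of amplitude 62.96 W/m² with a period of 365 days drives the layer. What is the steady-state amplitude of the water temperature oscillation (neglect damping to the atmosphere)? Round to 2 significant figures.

Areal heat capacity C = ρ c_p D = 1024 × 3867 × 146.7 = 5.81×10^8 J/(m^2 K).
Angular frequency ω = 2π / T = 2π / 3.15×10^7 s = 1.99×10^-7 s⁻¹.
Cω = 5.81×10^8 × 1.99×10^-7 = 116 W/(m²·K).
Amplitude A = F₀ / (Cω) = 62.96 / 116 = 0.544 K.

0.54 K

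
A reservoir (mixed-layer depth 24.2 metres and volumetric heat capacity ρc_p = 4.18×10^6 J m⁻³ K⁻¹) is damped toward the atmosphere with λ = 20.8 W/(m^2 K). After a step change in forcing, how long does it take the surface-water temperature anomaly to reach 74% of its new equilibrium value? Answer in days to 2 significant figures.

Areal heat capacity C = ρc_p × D = 4.18×10^6 × 24.2 = 1.01×10^8 J/(m²·K).
τ = C / λ = 1.01×10^8 / 20.8 = 4.86×10^6 s.
Fraction reached: 1 − e^(−t/τ) = 0.74 ⇒ t = −τ ln(1 − 0.74) = τ × 1.35.
t = 6.55×10^6 s = 75.8 days.

76 days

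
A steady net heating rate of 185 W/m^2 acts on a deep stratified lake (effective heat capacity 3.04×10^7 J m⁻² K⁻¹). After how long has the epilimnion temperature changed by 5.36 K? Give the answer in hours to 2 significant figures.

240 hours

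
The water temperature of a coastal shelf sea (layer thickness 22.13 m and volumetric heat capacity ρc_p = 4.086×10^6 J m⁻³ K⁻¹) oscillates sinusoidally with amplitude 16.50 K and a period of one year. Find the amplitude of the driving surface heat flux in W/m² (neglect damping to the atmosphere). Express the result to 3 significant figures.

Areal heat capacity C = ρc_p × D = 4.086×10^6 × 22.13 = 9.04×10^7 J/(m^2 K).
ω = 2π / 3.15×10^7 s = 1.99×10^-7 s⁻¹.
Cω = 9.04×10^7 × 1.99×10^-7 = 18.0 W/(m²·K).
F₀ = A × Cω = 16.50 × 18.0 = 297 W/m².

297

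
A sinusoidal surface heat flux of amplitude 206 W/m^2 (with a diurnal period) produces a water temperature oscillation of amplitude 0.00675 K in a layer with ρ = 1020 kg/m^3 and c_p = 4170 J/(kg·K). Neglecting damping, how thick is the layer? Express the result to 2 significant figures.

99 m

ω = 2π / 86400 s = 7.27×10^-5 s⁻¹.
Required C = F₀ / (A ω) = 206 / (0.00675 × 7.27×10^-5) = 4.20×10^8 J/(m²·K).
D = C / (ρ c_p) = 4.20×10^8 / (1020 × 4170) = 98.7 m.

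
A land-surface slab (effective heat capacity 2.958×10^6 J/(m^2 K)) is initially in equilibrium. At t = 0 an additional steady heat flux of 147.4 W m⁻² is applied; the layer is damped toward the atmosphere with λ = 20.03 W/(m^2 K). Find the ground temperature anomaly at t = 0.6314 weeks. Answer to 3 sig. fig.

Areal heat capacity C = 2.958×10^6 J/(m^2 K) (given).
τ = C / λ = 2.96×10^6 / 20.03 = 1.48×10^5 s.
Equilibrium anomaly ΔT_eq = F / λ = 147.4 / 20.03 = 7.36 K.
t = 0.6314 weeks = 3.82×10^5 s, so t/τ = 2.59.
ΔT(t) = ΔT_eq (1 − e^(−t/τ)) = 7.36 × (1 − e^−2.59) = 6.80 K.

6.80 K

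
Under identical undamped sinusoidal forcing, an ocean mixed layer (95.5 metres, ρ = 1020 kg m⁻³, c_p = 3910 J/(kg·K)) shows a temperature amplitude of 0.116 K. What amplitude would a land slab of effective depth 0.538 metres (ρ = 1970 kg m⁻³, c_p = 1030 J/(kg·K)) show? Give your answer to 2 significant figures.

C_ocean = 3.81×10^8 J/(m²·K); C_land = 1.09×10^6 J/(m²·K).
A ∝ 1/C ⇒ A_land = A_ocean × C_ocean/C_land = 0.116 × 349 = 40.5 K.

40 K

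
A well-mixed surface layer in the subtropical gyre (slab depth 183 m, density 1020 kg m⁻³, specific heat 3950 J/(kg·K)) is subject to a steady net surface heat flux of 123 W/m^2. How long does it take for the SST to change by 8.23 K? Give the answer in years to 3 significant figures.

Areal heat capacity C = ρ c_p D = 1020 × 3950 × 183 = 7.37×10^8 J/(m^2 K).
Time required: Δt = C ΔT / F = 7.37×10^8 × 8.23 / 123 = 4.93×10^7 s.
In years: 4.93×10^7 s / (3.156×10^7 s/year) = 1.56 years.

1.56 years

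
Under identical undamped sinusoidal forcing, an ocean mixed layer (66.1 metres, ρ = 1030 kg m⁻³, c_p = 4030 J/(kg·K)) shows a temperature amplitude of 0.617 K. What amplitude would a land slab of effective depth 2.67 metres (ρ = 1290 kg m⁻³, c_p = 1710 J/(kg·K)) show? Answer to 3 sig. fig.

28.7 K

C_ocean = 2.74×10^8 J/(m²·K); C_land = 5.89×10^6 J/(m²·K).
A ∝ 1/C ⇒ A_land = A_ocean × C_ocean/C_land = 0.617 × 46.6 = 28.7 K.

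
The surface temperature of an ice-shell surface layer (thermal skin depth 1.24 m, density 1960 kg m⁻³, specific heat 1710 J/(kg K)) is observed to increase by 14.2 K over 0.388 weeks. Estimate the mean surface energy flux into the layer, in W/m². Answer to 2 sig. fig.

250

Areal heat capacity C = ρ c_p D = 1960 × 1710 × 1.24 = 4.16×10^6 J/(m^2 K).
Required heat per unit area: Q = C ΔT = 4.16×10^6 × 14.2 = 5.90×10^7 J/m².
Flux F = Q / Δt = 5.90×10^7 / 2.35×10^5 s = 251 W/m².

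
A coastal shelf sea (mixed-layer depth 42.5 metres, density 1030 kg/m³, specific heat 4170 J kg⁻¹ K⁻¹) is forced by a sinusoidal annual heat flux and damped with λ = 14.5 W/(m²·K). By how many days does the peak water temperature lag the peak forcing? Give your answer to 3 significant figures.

69.2 days

Areal heat capacity C = ρ c_p D = 1030 × 4170 × 42.5 = 1.83×10^8 J m⁻² K⁻¹.
ω = 2π / 3.15×10^7 s = 1.99×10^-7 s⁻¹.
Phase lag φ = arctan(Cω/λ) = arctan(36.4/14.5) = 1.19 rad.
Time lag = φ / ω = 1.19 / 1.99×10^-7 = 5.98×10^6 s = 69.2 days.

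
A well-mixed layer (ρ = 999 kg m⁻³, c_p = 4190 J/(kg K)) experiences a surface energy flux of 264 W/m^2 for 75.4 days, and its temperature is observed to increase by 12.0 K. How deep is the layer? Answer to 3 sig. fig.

34.2 m

Heat input Q = F Δt = 264 × 6.51×10^6 s = 1.72×10^9 J/m².
Required areal heat capacity C = Q / ΔT = 1.43×10^8 J/(m²·K).
Depth D = C / (ρ c_p) = 1.43×10^8 / (999 × 4190) = 34.2 m.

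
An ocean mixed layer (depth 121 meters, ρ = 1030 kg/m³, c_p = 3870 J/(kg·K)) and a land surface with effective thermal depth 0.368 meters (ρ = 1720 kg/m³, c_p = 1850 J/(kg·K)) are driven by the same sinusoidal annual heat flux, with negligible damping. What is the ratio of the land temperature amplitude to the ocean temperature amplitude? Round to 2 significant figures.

410

C_ocean = 1030 × 3870 × 121 = 4.82×10^8 J/(m²·K).
C_land = 1720 × 1850 × 0.368 = 1.17×10^6 J/(m²·K).
Undamped amplitude ∝ 1/C, so A_land/A_ocean = C_ocean/C_land = 412.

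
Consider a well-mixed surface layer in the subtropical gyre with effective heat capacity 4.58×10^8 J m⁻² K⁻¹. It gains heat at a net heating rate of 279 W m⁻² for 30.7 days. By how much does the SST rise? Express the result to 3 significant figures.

1.62 K

Areal heat capacity C = 4.58×10^8 J m⁻² K⁻¹ (given).
Net heat input Q = F Δt = 279 × (30.7 days × 86400 s/day) = 7.40×10^8 J/m².
ΔT = Q / C = 7.40×10^8 / 4.58×10^8 = 1.62 K.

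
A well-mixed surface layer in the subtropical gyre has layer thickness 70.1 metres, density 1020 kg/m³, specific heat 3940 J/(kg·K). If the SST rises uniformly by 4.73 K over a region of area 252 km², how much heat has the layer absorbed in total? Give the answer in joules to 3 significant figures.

Areal heat capacity C = ρ c_p D = 1020 × 3940 × 70.1 = 2.82×10^8 J m⁻² K⁻¹.
Heat per unit area: q = C ΔT = 2.82×10^8 × 4.73 = 1.33×10^9 J/m².
Total heat: Q = q × A = 1.33×10^9 × (252 × 10⁶ m²) = 3.36×10^17 J.

3.36×10^17 J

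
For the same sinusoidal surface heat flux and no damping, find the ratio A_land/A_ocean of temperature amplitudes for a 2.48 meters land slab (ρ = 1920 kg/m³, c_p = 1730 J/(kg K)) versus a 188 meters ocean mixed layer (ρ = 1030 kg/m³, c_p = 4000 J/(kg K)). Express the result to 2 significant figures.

94

C_ocean = 1030 × 4000 × 188 = 7.75×10^8 J/(m²·K).
C_land = 1920 × 1730 × 2.48 = 8.24×10^6 J/(m²·K).
Undamped amplitude ∝ 1/C, so A_land/A_ocean = C_ocean/C_land = 94.0.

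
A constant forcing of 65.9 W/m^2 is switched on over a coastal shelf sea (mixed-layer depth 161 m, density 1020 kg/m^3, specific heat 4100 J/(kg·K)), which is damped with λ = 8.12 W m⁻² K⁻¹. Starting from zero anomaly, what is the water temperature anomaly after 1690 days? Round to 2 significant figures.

Areal heat capacity C = ρ c_p D = 1020 × 4100 × 161 = 6.73×10^8 J m⁻² K⁻¹.
τ = C / λ = 6.73×10^8 / 8.12 = 8.29×10^7 s.
Equilibrium anomaly ΔT_eq = F / λ = 65.9 / 8.12 = 8.12 K.
t = 1690 days = 1.46×10^8 s, so t/τ = 1.76.
ΔT(t) = ΔT_eq (1 − e^(−t/τ)) = 8.12 × (1 − e^−1.76) = 6.72 K.

6.7 K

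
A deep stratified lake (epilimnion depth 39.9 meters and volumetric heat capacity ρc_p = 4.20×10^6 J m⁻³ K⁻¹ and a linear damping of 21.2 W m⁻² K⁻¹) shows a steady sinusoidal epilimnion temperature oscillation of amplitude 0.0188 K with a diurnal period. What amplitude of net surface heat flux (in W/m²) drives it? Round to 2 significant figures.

230

Areal heat capacity C = ρc_p × D = 4.20×10^6 × 39.9 = 1.68×10^8 J m⁻² K⁻¹.
ω = 2π / 86400 s = 7.27×10^-5 s⁻¹.
√((Cω)² + λ²) = √((12200)² + 21.2²) = 12200 W/(m²·K).
F₀ = A × √((Cω)²+λ²) = 0.0188 × 12200 = 229 W/m².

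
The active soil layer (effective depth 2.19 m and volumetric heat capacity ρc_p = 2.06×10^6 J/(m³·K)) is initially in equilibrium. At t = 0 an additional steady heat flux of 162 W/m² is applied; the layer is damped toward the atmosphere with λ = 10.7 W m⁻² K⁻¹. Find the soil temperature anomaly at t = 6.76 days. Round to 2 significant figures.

Areal heat capacity C = ρc_p × D = 2.06×10^6 × 2.19 = 4.51×10^6 J/(m^2 K).
τ = C / λ = 4.51×10^6 / 10.7 = 4.22×10^5 s.
Equilibrium anomaly ΔT_eq = F / λ = 162 / 10.7 = 15.1 K.
t = 6.76 days = 5.84×10^5 s, so t/τ = 1.39.
ΔT(t) = ΔT_eq (1 − e^(−t/τ)) = 15.1 × (1 − e^−1.39) = 11.4 K.

11 K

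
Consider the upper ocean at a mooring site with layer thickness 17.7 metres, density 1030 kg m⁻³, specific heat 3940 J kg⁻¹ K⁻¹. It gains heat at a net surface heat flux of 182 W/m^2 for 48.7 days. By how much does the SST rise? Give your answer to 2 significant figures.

Areal heat capacity C = ρ c_p D = 1030 × 3940 × 17.7 = 7.18×10^7 J m⁻² K⁻¹.
Net heat input Q = F Δt = 182 × (48.7 days × 86400 s/day) = 7.66×10^8 J/m².
ΔT = Q / C = 7.66×10^8 / 7.18×10^7 = 10.7 K.

11 K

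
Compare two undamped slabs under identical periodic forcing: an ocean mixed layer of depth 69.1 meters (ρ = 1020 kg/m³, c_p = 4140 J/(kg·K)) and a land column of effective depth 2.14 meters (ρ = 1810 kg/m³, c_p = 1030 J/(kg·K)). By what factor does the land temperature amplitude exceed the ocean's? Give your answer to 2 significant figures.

73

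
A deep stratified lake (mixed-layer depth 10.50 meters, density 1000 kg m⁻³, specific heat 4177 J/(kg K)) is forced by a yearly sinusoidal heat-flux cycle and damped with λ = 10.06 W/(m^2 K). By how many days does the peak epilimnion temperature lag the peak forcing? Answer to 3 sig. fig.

Areal heat capacity C = ρ c_p D = 1000 × 4177 × 10.50 = 4.39×10^7 J/(m^2 K).
ω = 2π / 3.15×10^7 s = 1.99×10^-7 s⁻¹.
Phase lag φ = arctan(Cω/λ) = arctan(8.74/10.06) = 0.715 rad.
Time lag = φ / ω = 0.715 / 1.99×10^-7 = 3.59×10^6 s = 41.5 days.

41.5 days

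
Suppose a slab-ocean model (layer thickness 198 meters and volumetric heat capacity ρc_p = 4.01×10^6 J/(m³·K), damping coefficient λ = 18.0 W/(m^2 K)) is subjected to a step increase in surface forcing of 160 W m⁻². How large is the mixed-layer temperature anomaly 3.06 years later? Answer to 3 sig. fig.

7.89 K

Areal heat capacity C = ρc_p × D = 4.01×10^6 × 198 = 7.94×10^8 J m⁻² K⁻¹.
τ = C / λ = 7.94×10^8 / 18.0 = 4.41×10^7 s.
Equilibrium anomaly ΔT_eq = F / λ = 160 / 18.0 = 8.89 K.
t = 3.06 years = 9.66×10^7 s, so t/τ = 2.19.
ΔT(t) = ΔT_eq (1 − e^(−t/τ)) = 8.89 × (1 − e^−2.19) = 7.89 K.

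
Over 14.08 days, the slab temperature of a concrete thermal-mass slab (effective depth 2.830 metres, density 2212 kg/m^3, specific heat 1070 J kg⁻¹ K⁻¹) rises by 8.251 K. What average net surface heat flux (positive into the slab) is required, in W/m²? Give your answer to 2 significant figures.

Areal heat capacity C = ρ c_p D = 2212 × 1070 × 2.830 = 6.70×10^6 J/(m²·K).
Required heat per unit area: Q = C ΔT = 6.70×10^6 × 8.251 = 5.53×10^7 J/m².
Flux F = Q / Δt = 5.53×10^7 / 1.22×10^6 s = 45.4 W/m².

45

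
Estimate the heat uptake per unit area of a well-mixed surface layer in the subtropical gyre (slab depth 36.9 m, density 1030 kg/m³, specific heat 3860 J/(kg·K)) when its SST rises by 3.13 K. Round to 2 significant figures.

Areal heat capacity C = ρ c_p D = 1030 × 3860 × 36.9 = 1.47×10^8 J/(m²·K).
ΔQ = C ΔT = 1.47×10^8 × 3.13 = 4.59×10^8 J/m².

4.6×10^8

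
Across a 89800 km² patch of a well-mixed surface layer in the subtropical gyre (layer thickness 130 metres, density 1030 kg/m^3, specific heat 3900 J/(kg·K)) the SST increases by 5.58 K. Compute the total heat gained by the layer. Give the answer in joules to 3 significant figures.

Areal heat capacity C = ρ c_p D = 1030 × 3900 × 130 = 5.22×10^8 J/(m²·K).
Heat per unit area: q = C ΔT = 5.22×10^8 × 5.58 = 2.91×10^9 J/m².
Total heat: Q = q × A = 2.91×10^9 × (89800 × 10⁶ m²) = 2.62×10^20 J.

2.62×10^20 J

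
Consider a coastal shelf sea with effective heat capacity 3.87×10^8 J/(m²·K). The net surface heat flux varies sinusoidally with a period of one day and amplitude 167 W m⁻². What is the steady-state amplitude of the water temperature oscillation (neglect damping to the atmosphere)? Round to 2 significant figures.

0.0059 K

Areal heat capacity C = 3.87×10^8 J/(m²·K) (given).
Angular frequency ω = 2π / T = 2π / 86400 s = 7.27×10^-5 s⁻¹.
Cω = 3.87×10^8 × 7.27×10^-5 = 28100 W/(m²·K).
Amplitude A = F₀ / (Cω) = 167 / 28100 = 0.00593 K.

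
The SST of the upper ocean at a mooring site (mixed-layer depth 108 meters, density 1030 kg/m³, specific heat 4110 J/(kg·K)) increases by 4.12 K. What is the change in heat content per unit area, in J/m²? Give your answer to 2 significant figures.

1.9×10^9

Areal heat capacity C = ρ c_p D = 1030 × 4110 × 108 = 4.57×10^8 J/(m^2 K).
ΔQ = C ΔT = 4.57×10^8 × 4.12 = 1.88×10^9 J/m².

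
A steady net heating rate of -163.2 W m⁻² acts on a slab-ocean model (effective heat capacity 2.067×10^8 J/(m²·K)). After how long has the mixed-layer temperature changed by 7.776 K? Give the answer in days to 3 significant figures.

114 days

Areal heat capacity C = 2.067×10^8 J/(m²·K) (given).
Time required: Δt = C ΔT / F = 2.07×10^8 × -7.776 / -163.2 = 9.85×10^6 s.
In days: 9.85×10^6 s / (86400 s/day) = 114 days.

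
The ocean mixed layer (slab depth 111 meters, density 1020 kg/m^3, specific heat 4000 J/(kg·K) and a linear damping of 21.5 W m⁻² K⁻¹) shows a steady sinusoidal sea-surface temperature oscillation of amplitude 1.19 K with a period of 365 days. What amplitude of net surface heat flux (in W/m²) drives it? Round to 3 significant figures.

110

Areal heat capacity C = ρ c_p D = 1020 × 4000 × 111 = 4.53×10^8 J m⁻² K⁻¹.
ω = 2π / 3.15×10^7 s = 1.99×10^-7 s⁻¹.
√((Cω)² + λ²) = √((90.2)² + 21.5²) = 92.8 W/(m²·K).
F₀ = A × √((Cω)²+λ²) = 1.19 × 92.8 = 110 W/m².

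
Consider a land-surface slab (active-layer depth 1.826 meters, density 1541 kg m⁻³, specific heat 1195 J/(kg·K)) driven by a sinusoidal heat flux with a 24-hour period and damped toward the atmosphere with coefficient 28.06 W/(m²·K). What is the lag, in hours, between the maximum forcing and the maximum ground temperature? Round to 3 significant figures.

5.56 hours

Areal heat capacity C = ρ c_p D = 1541 × 1195 × 1.826 = 3.36×10^6 J m⁻² K⁻¹.
ω = 2π / 86400 s = 7.27×10^-5 s⁻¹.
Phase lag φ = arctan(Cω/λ) = arctan(245/28.06) = 1.46 rad.
Time lag = φ / ω = 1.46 / 7.27×10^-5 = 20000 s = 5.56 hours.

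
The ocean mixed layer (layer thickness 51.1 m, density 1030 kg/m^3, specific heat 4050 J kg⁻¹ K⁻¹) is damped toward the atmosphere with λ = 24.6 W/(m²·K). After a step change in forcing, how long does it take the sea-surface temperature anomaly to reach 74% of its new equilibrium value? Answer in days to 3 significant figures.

135 days

Areal heat capacity C = ρ c_p D = 1030 × 4050 × 51.1 = 2.13×10^8 J m⁻² K⁻¹.
τ = C / λ = 2.13×10^8 / 24.6 = 8.67×10^6 s.
Fraction reached: 1 − e^(−t/τ) = 0.74 ⇒ t = −τ ln(1 − 0.74) = τ × 1.35.
t = 1.17×10^7 s = 135 days.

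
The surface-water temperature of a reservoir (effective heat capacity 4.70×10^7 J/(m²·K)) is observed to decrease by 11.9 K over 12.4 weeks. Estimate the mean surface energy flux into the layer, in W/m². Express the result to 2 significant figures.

Areal heat capacity C = 4.70×10^7 J/(m²·K) (given).
Required heat per unit area: Q = C ΔT = 4.70×10^7 × -11.9 = -5.59×10^8 J/m².
Flux F = Q / Δt = -5.59×10^8 / 7.50×10^6 s = -74.6 W/m².

-75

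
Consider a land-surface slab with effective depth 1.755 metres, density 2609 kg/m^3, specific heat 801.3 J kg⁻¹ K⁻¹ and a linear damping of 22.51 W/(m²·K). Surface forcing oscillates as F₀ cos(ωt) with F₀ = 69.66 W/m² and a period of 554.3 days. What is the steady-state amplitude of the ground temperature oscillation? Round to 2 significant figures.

Areal heat capacity C = ρ c_p D = 2609 × 801.3 × 1.755 = 3.67×10^6 J/(m²·K).
Angular frequency ω = 2π / T = 2π / 4.79×10^7 s = 1.31×10^-7 s⁻¹.
√((Cω)² + λ²) = √((0.481)² + 22.51²) = 22.5 W/(m²·K).
Amplitude A = F₀ / √((Cω)²+λ²) = 69.66 / 22.5 = 3.09 K.

3.1 K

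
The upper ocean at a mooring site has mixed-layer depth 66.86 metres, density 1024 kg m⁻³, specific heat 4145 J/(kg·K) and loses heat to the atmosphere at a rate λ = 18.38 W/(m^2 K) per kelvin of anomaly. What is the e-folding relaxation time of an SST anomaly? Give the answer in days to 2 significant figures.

180 days

Areal heat capacity C = ρ c_p D = 1024 × 4145 × 66.86 = 2.84×10^8 J/(m²·K).
Relaxation time τ = C / λ = 2.84×10^8 / 18.38 = 1.54×10^7 s.
In days: 1.54×10^7 s / (86400 s/day) = 179 days.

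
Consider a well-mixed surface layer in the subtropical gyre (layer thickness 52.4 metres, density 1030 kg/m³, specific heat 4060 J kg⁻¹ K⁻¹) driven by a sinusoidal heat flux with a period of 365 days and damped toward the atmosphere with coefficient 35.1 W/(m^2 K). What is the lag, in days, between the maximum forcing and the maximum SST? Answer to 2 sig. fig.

Areal heat capacity C = ρ c_p D = 1030 × 4060 × 52.4 = 2.19×10^8 J/(m²·K).
ω = 2π / 3.15×10^7 s = 1.99×10^-7 s⁻¹.
Phase lag φ = arctan(Cω/λ) = arctan(43.7/35.1) = 0.894 rad.
Time lag = φ / ω = 0.894 / 1.99×10^-7 = 4.49×10^6 s = 51.9 days.

52 days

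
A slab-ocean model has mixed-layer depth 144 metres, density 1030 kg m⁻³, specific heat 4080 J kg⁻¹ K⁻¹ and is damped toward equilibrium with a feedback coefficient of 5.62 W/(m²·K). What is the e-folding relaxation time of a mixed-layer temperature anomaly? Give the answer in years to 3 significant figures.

Areal heat capacity C = ρ c_p D = 1030 × 4080 × 144 = 6.05×10^8 J/(m^2 K).
Relaxation time τ = C / λ = 6.05×10^8 / 5.62 = 1.08×10^8 s.
In years: 1.08×10^8 s / (3.156×10^7 s/year) = 3.41 years.

3.41 years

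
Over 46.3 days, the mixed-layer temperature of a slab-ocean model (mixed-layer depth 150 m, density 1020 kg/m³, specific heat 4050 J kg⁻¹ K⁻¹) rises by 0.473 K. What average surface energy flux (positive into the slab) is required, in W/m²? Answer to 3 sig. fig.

Areal heat capacity C = ρ c_p D = 1020 × 4050 × 150 = 6.20×10^8 J/(m^2 K).
Required heat per unit area: Q = C ΔT = 6.20×10^8 × 0.473 = 2.93×10^8 J/m².
Flux F = Q / Δt = 2.93×10^8 / 4.00×10^6 s = 73.3 W/m².

73.3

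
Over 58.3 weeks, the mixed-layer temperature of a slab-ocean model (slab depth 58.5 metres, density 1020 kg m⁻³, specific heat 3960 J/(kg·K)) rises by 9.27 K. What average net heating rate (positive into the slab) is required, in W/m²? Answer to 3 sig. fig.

62.1

Areal heat capacity C = ρ c_p D = 1020 × 3960 × 58.5 = 2.36×10^8 J/(m²·K).
Required heat per unit area: Q = C ΔT = 2.36×10^8 × 9.27 = 2.19×10^9 J/m².
Flux F = Q / Δt = 2.19×10^9 / 3.53×10^7 s = 62.1 W/m².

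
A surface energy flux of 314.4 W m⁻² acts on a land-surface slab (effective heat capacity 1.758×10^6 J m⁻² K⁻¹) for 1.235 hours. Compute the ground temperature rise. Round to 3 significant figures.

0.795 K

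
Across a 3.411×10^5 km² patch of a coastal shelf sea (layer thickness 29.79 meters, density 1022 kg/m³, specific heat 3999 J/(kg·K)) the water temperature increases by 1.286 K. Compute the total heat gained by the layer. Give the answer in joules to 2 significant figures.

5.3×10^19 J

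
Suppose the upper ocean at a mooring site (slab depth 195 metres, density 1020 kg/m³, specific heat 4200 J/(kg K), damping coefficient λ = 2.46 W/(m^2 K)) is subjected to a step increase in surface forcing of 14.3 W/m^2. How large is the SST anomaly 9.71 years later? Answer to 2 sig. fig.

Areal heat capacity C = ρ c_p D = 1020 × 4200 × 195 = 8.35×10^8 J/(m²·K).
τ = C / λ = 8.35×10^8 / 2.46 = 3.40×10^8 s.
Equilibrium anomaly ΔT_eq = F / λ = 14.3 / 2.46 = 5.81 K.
t = 9.71 years = 3.06×10^8 s, so t/τ = 0.902.
ΔT(t) = ΔT_eq (1 − e^(−t/τ)) = 5.81 × (1 − e^−0.902) = 3.46 K.

3.5 K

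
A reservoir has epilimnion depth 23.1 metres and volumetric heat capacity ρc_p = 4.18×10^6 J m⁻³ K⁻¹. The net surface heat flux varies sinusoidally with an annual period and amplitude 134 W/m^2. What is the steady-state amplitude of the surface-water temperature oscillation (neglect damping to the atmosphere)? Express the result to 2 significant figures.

Areal heat capacity C = ρc_p × D = 4.18×10^6 × 23.1 = 9.66×10^7 J/(m²·K).
Angular frequency ω = 2π / T = 2π / 3.15×10^7 s = 1.99×10^-7 s⁻¹.
Cω = 9.66×10^7 × 1.99×10^-7 = 19.2 W/(m²·K).
Amplitude A = F₀ / (Cω) = 134 / 19.2 = 6.97 K.

7.0 K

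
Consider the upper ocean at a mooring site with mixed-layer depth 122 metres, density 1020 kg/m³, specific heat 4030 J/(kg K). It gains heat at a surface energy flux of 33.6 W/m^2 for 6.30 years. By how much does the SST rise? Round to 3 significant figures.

Areal heat capacity C = ρ c_p D = 1020 × 4030 × 122 = 5.01×10^8 J/(m^2 K).
Net heat input Q = F Δt = 33.6 × (6.30 years × 3.156×10^7 s/year) = 6.68×10^9 J/m².
ΔT = Q / C = 6.68×10^9 / 5.01×10^8 = 13.3 K.

13.3 K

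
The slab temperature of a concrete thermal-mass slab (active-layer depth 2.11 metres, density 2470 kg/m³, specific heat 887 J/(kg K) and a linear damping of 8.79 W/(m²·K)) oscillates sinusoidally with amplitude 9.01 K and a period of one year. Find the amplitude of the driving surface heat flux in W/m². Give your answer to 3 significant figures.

79.6

Areal heat capacity C = ρ c_p D = 2470 × 887 × 2.11 = 4.62×10^6 J m⁻² K⁻¹.
ω = 2π / 3.15×10^7 s = 1.99×10^-7 s⁻¹.
√((Cω)² + λ²) = √((0.921)² + 8.79²) = 8.84 W/(m²·K).
F₀ = A × √((Cω)²+λ²) = 9.01 × 8.84 = 79.6 W/m².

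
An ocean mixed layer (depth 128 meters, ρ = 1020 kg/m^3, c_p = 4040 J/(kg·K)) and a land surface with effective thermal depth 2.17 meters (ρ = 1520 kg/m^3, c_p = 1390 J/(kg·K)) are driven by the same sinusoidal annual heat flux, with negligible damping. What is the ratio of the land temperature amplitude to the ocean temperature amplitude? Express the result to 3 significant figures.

115

C_ocean = 1020 × 4040 × 128 = 5.27×10^8 J/(m²·K).
C_land = 1520 × 1390 × 2.17 = 4.58×10^6 J/(m²·K).
Undamped amplitude ∝ 1/C, so A_land/A_ocean = C_ocean/C_land = 115.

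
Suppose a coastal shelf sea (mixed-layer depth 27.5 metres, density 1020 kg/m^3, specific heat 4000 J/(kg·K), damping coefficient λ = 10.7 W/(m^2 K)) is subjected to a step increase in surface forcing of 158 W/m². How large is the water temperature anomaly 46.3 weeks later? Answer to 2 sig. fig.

14 K

Areal heat capacity C = ρ c_p D = 1020 × 4000 × 27.5 = 1.12×10^8 J/(m²·K).
τ = C / λ = 1.12×10^8 / 10.7 = 1.05×10^7 s.
Equilibrium anomaly ΔT_eq = F / λ = 158 / 10.7 = 14.8 K.
t = 46.3 weeks = 2.80×10^7 s, so t/τ = 2.67.
ΔT(t) = ΔT_eq (1 − e^(−t/τ)) = 14.8 × (1 − e^−2.67) = 13.7 K.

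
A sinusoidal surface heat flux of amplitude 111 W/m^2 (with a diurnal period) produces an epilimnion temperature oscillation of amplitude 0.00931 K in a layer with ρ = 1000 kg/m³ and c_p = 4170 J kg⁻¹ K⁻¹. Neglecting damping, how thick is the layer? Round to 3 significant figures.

ω = 2π / 86400 s = 7.27×10^-5 s⁻¹.
Required C = F₀ / (A ω) = 111 / (0.00931 × 7.27×10^-5) = 1.64×10^8 J/(m²·K).
D = C / (ρ c_p) = 1.64×10^8 / (1000 × 4170) = 39.3 m.

39.3 m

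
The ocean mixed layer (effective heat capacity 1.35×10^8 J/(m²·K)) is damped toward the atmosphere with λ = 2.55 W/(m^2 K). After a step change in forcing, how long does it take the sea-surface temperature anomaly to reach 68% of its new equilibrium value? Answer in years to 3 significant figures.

1.91 years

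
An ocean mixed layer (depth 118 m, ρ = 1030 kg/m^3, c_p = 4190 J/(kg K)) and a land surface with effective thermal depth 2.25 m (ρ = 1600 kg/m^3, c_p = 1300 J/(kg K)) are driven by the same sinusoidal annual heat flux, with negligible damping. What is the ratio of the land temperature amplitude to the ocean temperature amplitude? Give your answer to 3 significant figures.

109

C_ocean = 1030 × 4190 × 118 = 5.09×10^8 J/(m²·K).
C_land = 1600 × 1300 × 2.25 = 4.68×10^6 J/(m²·K).
Undamped amplitude ∝ 1/C, so A_land/A_ocean = C_ocean/C_land = 109.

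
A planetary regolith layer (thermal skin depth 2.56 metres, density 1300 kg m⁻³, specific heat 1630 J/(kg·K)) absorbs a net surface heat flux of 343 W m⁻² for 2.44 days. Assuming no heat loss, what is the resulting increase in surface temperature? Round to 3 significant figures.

Areal heat capacity C = ρ c_p D = 1300 × 1630 × 2.56 = 5.42×10^6 J/(m^2 K).
Net heat input Q = F Δt = 343 × (2.44 days × 86400 s/day) = 7.23×10^7 J/m².
ΔT = Q / C = 7.23×10^7 / 5.42×10^6 = 13.3 K.

13.3 K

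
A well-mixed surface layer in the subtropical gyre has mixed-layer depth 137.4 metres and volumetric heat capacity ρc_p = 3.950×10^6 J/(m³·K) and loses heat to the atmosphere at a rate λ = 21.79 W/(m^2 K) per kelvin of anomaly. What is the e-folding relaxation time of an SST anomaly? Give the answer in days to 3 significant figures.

Areal heat capacity C = ρc_p × D = 3.950×10^6 × 137.4 = 5.43×10^8 J/(m^2 K).
Relaxation time τ = C / λ = 5.43×10^8 / 21.79 = 2.49×10^7 s.
In days: 2.49×10^7 s / (86400 s/day) = 288 days.

288 days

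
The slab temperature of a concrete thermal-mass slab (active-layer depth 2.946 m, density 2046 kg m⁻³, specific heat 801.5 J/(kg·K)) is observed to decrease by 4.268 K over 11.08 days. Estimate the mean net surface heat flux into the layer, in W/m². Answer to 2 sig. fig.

-22

Areal heat capacity C = ρ c_p D = 2046 × 801.5 × 2.946 = 4.83×10^6 J m⁻² K⁻¹.
Required heat per unit area: Q = C ΔT = 4.83×10^6 × -4.268 = -2.06×10^7 J/m².
Flux F = Q / Δt = -2.06×10^7 / 9.57×10^5 s = -21.5 W/m².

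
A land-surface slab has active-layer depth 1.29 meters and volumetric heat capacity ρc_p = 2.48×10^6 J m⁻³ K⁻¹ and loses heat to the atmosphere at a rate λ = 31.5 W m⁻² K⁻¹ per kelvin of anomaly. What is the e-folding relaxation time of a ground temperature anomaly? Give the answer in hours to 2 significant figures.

28 hours

Areal heat capacity C = ρc_p × D = 2.48×10^6 × 1.29 = 3.20×10^6 J/(m²·K).
Relaxation time τ = C / λ = 3.20×10^6 / 31.5 = 1.02×10^5 s.
In hours: 1.02×10^5 s / (3600 s/hour) = 28.2 hours.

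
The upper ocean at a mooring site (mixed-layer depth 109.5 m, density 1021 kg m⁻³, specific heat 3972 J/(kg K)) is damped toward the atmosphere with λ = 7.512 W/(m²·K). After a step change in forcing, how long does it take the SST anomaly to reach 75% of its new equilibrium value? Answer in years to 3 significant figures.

2.60 years

Areal heat capacity C = ρ c_p D = 1021 × 3972 × 109.5 = 4.44×10^8 J/(m²·K).
τ = C / λ = 4.44×10^8 / 7.512 = 5.91×10^7 s.
Fraction reached: 1 − e^(−t/τ) = 0.75 ⇒ t = −τ ln(1 − 0.75) = τ × 1.39.
t = 8.20×10^7 s = 2.60 years.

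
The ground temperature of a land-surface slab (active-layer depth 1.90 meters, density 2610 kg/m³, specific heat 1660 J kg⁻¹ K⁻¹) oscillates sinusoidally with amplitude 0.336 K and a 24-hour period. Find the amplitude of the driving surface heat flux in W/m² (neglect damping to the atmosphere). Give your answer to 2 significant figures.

Areal heat capacity C = ρ c_p D = 2610 × 1660 × 1.90 = 8.23×10^6 J m⁻² K⁻¹.
ω = 2π / 86400 s = 7.27×10^-5 s⁻¹.
Cω = 8.23×10^6 × 7.27×10^-5 = 599 W/(m²·K).
F₀ = A × Cω = 0.336 × 599 = 201 W/m².

200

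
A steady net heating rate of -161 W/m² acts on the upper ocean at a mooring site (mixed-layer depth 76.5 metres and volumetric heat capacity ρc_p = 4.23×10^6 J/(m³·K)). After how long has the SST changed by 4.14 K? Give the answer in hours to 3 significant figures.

2310 hours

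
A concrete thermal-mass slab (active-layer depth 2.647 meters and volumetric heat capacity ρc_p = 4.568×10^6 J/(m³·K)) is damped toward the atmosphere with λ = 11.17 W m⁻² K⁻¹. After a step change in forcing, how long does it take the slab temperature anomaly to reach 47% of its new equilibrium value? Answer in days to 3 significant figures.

Areal heat capacity C = ρc_p × D = 4.568×10^6 × 2.647 = 1.21×10^7 J m⁻² K⁻¹.
τ = C / λ = 1.21×10^7 / 11.17 = 1.08×10^6 s.
Fraction reached: 1 − e^(−t/τ) = 0.47 ⇒ t = −τ ln(1 − 0.47) = τ × 0.635.
t = 6.87×10^5 s = 7.95 days.

7.95 days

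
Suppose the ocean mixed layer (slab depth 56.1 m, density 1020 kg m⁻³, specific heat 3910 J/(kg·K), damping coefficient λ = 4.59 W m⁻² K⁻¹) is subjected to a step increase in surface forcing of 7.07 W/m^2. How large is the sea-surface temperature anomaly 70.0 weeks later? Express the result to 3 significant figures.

Areal heat capacity C = ρ c_p D = 1020 × 3910 × 56.1 = 2.24×10^8 J/(m^2 K).
τ = C / λ = 2.24×10^8 / 4.59 = 4.87×10^7 s.
Equilibrium anomaly ΔT_eq = F / λ = 7.07 / 4.59 = 1.54 K.
t = 70.0 weeks = 4.23×10^7 s, so t/τ = 0.869.
ΔT(t) = ΔT_eq (1 − e^(−t/τ)) = 1.54 × (1 − e^−0.869) = 0.894 K.

0.894 K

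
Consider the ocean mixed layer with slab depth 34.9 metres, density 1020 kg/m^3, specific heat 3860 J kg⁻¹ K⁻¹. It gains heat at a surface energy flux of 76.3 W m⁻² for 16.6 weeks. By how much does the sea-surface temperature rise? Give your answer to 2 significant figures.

5.6 K

Areal heat capacity C = ρ c_p D = 1020 × 3860 × 34.9 = 1.37×10^8 J/(m^2 K).
Net heat input Q = F Δt = 76.3 × (16.6 weeks × 6.048×10^5 s/week) = 7.66×10^8 J/m².
ΔT = Q / C = 7.66×10^8 / 1.37×10^8 = 5.57 K.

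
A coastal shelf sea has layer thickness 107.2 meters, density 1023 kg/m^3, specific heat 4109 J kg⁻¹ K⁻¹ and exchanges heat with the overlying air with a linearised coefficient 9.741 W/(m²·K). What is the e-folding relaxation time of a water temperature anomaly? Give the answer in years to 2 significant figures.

1.5 years

Areal heat capacity C = ρ c_p D = 1023 × 4109 × 107.2 = 4.51×10^8 J m⁻² K⁻¹.
Relaxation time τ = C / λ = 4.51×10^8 / 9.741 = 4.63×10^7 s.
In years: 4.63×10^7 s / (3.156×10^7 s/year) = 1.47 years.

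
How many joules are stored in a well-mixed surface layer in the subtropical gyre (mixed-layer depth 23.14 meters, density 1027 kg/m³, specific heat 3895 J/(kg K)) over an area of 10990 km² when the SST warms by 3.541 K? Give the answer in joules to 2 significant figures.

Areal heat capacity C = ρ c_p D = 1027 × 3895 × 23.14 = 9.26×10^7 J/(m²·K).
Heat per unit area: q = C ΔT = 9.26×10^7 × 3.541 = 3.28×10^8 J/m².
Total heat: Q = q × A = 3.28×10^8 × (10990 × 10⁶ m²) = 3.60×10^18 J.

3.6×10^18 J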